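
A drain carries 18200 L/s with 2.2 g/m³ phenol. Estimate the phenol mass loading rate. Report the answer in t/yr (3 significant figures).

1260 t/yr

18200 L/s = 18.2 m³/s.
Mass flux = Q·C = 18.2 m³/s × 2.2 g/m³ = 40.04 g/s.
= 40.04 g/s × 31.56 = 1264 t/yr.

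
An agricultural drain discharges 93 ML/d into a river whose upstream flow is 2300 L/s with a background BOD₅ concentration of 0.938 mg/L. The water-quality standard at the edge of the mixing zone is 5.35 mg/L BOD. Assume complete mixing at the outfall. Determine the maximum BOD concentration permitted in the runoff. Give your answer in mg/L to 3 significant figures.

14.8 mg/L

93 ML/d = 1.076 m³/s.
2300 L/s = 2.3 m³/s.
Mass balance: 5.35·3.376 = 1.076·Cₑ + 2.3·0.938.
Cₑ = (18.06 − 2.157) / 1.076 = 14.78 mg/L.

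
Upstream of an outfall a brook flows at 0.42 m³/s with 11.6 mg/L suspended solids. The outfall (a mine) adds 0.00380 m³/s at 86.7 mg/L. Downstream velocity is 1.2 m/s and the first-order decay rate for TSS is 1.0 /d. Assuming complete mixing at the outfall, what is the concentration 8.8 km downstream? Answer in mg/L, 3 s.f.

11.3 mg/L

After complete mixing, C₀ = (0.0038·86.7 + 0.42·11.6) / 0.4238 = 12.27 mg/L.
Travel time t = 8800 m / 1.2 m/s = 7333 s = 0.08488 d.
C = 12.27·exp(−1.0·0.08488) = 12.27·0.9186 = 11.27 mg/L.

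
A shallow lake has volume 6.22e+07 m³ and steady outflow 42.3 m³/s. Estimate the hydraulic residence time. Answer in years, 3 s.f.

Q = 42.3 m³/s × 3.156e+07 s/yr = 1.335e+09 m³/yr.
Hydraulic residence time τ = V/Q = 6.22e+07/1.335e+09 = 0.0466 yr.

0.0466 yr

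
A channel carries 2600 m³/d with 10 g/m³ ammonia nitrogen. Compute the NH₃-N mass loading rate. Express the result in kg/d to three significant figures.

2600 m³/d = 0.03009 m³/s.
Mass flux = Q·C = 0.03009 m³/s × 10 g/m³ = 0.3009 g/s.
= 0.3009 g/s × 86.4 = 26 kg/d.

26.0 kg/d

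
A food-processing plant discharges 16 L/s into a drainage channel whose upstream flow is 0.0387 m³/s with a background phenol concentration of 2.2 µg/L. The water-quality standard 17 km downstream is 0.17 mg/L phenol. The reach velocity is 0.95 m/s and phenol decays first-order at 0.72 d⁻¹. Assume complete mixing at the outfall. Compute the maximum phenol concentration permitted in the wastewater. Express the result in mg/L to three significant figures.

16 L/s = 0.016 m³/s.
2.2 µg/L = 0.0022 mg/L.
Travel time to the compliance point: t = 1.7e+04/0.95 = 1.789e+04 s = 0.2071 d; decay factor exp(−0.72·0.2071) = 0.8615.
So the concentration just after mixing may be at most 0.17/0.8615 = 0.1973 mg/L.
Mass balance: 0.1973·0.0547 = 0.016·Cₑ + 0.0387·0.0022.
Cₑ = (0.01079 − 8.514e-05) / 0.016 = 0.6693 mg/L.

0.669 mg/L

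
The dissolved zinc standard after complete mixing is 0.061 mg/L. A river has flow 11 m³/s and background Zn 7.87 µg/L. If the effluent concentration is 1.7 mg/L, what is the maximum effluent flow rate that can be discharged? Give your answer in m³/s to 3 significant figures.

7.87 µg/L = 0.00787 mg/L.
Mass balance at complete mixing: C_std·(Q_w + Q_r) = Q_w·C_e + Q_r·C_b.
Rearranging, Q_w = Q_r·(C_std − C_b)/(C_e − C_std) = 11·(0.061 − 0.00787) / (1.7 − 0.061) = 0.3566 m³/s.

0.357 m³/s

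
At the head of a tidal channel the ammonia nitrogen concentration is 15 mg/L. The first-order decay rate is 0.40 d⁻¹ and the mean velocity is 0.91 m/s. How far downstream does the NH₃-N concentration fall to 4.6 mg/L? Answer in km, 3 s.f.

From C = C₀·e^(−kt), t = ln(C₀/C)/k = ln(15/4.6)/0.40 = 1.182/0.40 = 2.955 d.
Distance = v·t = 0.91 m/s × 2.553e+05 s = 2.323e+05 m = 232.3 km.

232 km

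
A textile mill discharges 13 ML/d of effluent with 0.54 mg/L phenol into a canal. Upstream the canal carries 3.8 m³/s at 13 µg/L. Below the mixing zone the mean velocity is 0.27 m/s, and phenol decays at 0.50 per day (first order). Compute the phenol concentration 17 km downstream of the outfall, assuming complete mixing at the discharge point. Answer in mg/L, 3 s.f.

13 ML/d = 0.1505 m³/s.
13 µg/L = 0.013 mg/L.
After complete mixing, C₀ = (0.1505·0.54 + 3.8·0.013) / 3.95 = 0.03307 mg/L.
Travel time t = 1.7e+04 m / 0.27 m/s = 6.296e+04 s = 0.7287 d.
C = 0.03307·exp(−0.50·0.7287) = 0.03307·0.6946 = 0.02297 mg/L.

0.0230 mg/L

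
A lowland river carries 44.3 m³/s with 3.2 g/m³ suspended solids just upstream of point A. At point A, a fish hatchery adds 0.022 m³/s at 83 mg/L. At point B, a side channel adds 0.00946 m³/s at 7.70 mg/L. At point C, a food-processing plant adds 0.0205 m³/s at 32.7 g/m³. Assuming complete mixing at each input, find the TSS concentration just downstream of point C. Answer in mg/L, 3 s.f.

3.25 mg/L

After input A: C = (44.3·3.2 + 0.022·83) / 44.32 = 3.24 mg/L.
After input B: C = (44.32·3.24 + 0.00946·7.7) / 44.33 = 3.241 mg/L.
After input C: C = (44.33·3.241 + 0.0205·32.7) / 44.35 = 3.254 mg/L.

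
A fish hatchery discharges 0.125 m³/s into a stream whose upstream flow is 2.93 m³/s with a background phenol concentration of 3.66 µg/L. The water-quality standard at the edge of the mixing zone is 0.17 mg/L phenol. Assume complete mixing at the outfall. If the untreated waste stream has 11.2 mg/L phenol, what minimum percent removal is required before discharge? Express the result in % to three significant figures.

3.66 µg/L = 0.00366 mg/L.
Mass balance: 0.17·3.055 = 0.125·Cₑ + 2.93·0.00366.
Cₑ = (0.5194 − 0.01072) / 0.125 = 4.069 mg/L.
Required removal = 1 − 4.069/11.2 = 63.67 %.

63.7 %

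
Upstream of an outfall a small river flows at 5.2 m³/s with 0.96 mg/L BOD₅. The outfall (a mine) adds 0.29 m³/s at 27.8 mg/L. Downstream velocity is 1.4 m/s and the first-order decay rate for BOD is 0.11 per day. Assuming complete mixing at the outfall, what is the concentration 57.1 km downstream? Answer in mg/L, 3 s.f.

After complete mixing, C₀ = (0.29·27.8 + 5.2·0.96) / 5.49 = 2.378 mg/L.
Travel time t = 5.71e+04 m / 1.4 m/s = 4.079e+04 s = 0.4721 d.
C = 2.378·exp(−0.11·0.4721) = 2.378·0.9494 = 2.257 mg/L.

2.26 mg/L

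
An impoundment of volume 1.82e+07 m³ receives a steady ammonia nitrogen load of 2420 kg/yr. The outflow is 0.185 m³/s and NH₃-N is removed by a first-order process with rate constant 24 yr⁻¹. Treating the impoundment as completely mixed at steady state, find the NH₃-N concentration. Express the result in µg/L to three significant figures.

5.47 µg/L

Outflow Q = 0.185 m³/s × 3.156e+07 s/yr = 5.838e+06 m³/yr.
Steady-state CSTR mass balance: W = Q·C + k·V·C, so C = W/(Q + kV).
Q + kV = 5.838e+06 + 24·1.82e+07 = 4.426e+08 m³/yr.
C = 2420/4.426e+08 = 5.467e-06 kg/m³ = 0.005467 mg/L = 5.467 µg/L.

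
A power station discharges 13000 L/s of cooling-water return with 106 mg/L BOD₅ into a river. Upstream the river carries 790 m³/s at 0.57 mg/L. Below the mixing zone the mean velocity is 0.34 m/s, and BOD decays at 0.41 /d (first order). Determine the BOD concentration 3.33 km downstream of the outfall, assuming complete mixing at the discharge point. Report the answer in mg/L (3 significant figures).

2.17 mg/L

13000 L/s = 13 m³/s.
After complete mixing, C₀ = (13·106 + 790·0.57) / 803 = 2.277 mg/L.
Travel time t = 3330 m / 0.34 m/s = 9794 s = 0.1134 d.
C = 2.277·exp(−0.41·0.1134) = 2.277·0.9546 = 2.173 mg/L.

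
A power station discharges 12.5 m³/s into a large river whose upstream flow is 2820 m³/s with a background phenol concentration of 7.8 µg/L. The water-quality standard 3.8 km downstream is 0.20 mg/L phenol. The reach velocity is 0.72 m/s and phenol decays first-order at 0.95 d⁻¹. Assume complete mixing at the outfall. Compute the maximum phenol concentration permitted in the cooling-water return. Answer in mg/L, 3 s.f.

46.3 mg/L

7.8 µg/L = 0.0078 mg/L.
Travel time to the compliance point: t = 3800/0.72 = 5278 s = 0.06109 d; decay factor exp(−0.95·0.06109) = 0.9436.
So the concentration just after mixing may be at most 0.2/0.9436 = 0.2119 mg/L.
Mass balance: 0.2119·2832 = 12.5·Cₑ + 2820·0.0078.
Cₑ = (600.3 − 22) / 12.5 = 46.27 mg/L.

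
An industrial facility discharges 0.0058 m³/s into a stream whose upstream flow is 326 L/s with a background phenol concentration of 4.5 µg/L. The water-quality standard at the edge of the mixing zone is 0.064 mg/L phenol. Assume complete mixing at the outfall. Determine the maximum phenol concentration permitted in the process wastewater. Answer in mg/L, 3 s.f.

3.41 mg/L

326 L/s = 0.326 m³/s.
4.5 µg/L = 0.0045 mg/L.
Mass balance: 0.064·0.3318 = 0.0058·Cₑ + 0.326·0.0045.
Cₑ = (0.02124 − 0.001467) / 0.0058 = 3.408 mg/L.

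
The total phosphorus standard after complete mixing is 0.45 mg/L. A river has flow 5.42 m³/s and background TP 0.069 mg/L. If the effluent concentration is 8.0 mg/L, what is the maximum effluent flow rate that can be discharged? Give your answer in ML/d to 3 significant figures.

23.6 ML/d

Mass balance at complete mixing: C_std·(Q_w + Q_r) = Q_w·C_e + Q_r·C_b.
Rearranging, Q_w = Q_r·(C_std − C_b)/(C_e − C_std) = 5.42·(0.45 − 0.069) / (8 − 0.45) = 0.2735 m³/s.
= 23.63 ML/d.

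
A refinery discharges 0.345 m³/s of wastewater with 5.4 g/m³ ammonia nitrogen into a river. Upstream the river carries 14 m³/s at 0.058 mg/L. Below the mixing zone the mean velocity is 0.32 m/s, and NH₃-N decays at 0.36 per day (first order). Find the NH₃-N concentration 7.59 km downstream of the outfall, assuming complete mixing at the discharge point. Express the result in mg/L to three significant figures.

After complete mixing, C₀ = (0.345·5.4 + 14·0.058) / 14.35 = 0.1865 mg/L.
Travel time t = 7590 m / 0.32 m/s = 2.372e+04 s = 0.2745 d.
C = 0.1865·exp(−0.36·0.2745) = 0.1865·0.9059 = 0.1689 mg/L.

0.169 mg/L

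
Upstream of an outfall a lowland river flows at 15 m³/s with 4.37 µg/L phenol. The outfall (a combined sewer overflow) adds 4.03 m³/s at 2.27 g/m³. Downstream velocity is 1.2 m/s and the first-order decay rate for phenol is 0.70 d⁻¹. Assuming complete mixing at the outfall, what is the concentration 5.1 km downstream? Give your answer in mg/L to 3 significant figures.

4.37 µg/L = 0.00437 mg/L.
After complete mixing, C₀ = (4.03·2.27 + 15·0.00437) / 19.03 = 0.4842 mg/L.
Travel time t = 5100 m / 1.2 m/s = 4250 s = 0.04919 d.
C = 0.4842·exp(−0.70·0.04919) = 0.4842·0.9662 = 0.4678 mg/L.

0.468 mg/L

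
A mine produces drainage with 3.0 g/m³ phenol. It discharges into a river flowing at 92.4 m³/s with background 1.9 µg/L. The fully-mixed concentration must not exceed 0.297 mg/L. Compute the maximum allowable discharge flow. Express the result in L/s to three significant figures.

1.9 µg/L = 0.0019 mg/L.
Mass balance at complete mixing: C_std·(Q_w + Q_r) = Q_w·C_e + Q_r·C_b.
Rearranging, Q_w = Q_r·(C_std − C_b)/(C_e − C_std) = 92.4·(0.297 − 0.0019) / (3 − 0.297) = 10.09 m³/s.
= 1.009e+04 L/s.

10100 L/s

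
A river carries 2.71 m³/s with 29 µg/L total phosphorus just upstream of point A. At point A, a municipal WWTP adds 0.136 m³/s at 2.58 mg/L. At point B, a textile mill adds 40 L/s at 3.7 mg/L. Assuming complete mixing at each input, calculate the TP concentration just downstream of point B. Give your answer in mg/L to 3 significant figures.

29 µg/L = 0.029 mg/L.
After input A: C = (2.71·0.029 + 0.136·2.58) / 2.846 = 0.1509 mg/L.
40 L/s = 0.04 m³/s.
After input B: C = (2.846·0.1509 + 0.04·3.7) / 2.886 = 0.2001 mg/L.

0.200 mg/L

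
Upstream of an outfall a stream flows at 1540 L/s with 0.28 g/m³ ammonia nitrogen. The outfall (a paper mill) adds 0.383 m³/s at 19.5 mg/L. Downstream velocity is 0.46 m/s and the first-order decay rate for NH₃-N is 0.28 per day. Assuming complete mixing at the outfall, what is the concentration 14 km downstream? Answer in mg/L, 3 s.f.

3.72 mg/L

1540 L/s = 1.54 m³/s.
After complete mixing, C₀ = (0.383·19.5 + 1.54·0.28) / 1.923 = 4.108 mg/L.
Travel time t = 1.4e+04 m / 0.46 m/s = 3.043e+04 s = 0.3523 d.
C = 4.108·exp(−0.28·0.3523) = 4.108·0.9061 = 3.722 mg/L.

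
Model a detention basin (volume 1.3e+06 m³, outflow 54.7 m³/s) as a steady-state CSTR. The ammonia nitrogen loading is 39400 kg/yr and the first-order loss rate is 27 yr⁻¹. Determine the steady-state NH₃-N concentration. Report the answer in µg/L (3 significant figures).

Outflow Q = 54.7 m³/s × 3.156e+07 s/yr = 1.726e+09 m³/yr.
Steady-state CSTR mass balance: W = Q·C + k·V·C, so C = W/(Q + kV).
Q + kV = 1.726e+09 + 27·1.3e+06 = 1.761e+09 m³/yr.
C = 39400/1.761e+09 = 2.237e-05 kg/m³ = 0.02237 mg/L = 22.37 µg/L.

22.4 µg/L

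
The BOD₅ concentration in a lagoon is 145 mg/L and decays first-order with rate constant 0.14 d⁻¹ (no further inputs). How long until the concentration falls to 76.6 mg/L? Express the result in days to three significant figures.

t = ln(C₀/C)/k = ln(145/76.6)/0.14 = 0.6381/0.14 = 4.558 d.

4.56 d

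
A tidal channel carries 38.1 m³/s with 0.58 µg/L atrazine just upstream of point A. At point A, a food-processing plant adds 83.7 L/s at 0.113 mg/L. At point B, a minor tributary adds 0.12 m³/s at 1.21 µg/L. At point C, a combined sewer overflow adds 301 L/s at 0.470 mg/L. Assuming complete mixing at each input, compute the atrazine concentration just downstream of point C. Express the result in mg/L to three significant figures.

0.00449 mg/L

0.58 µg/L = 0.00058 mg/L.
83.7 L/s = 0.0837 m³/s.
After input A: C = (38.1·0.00058 + 0.0837·0.113) / 38.18 = 0.0008264 mg/L.
1.21 µg/L = 0.00121 mg/L.
After input B: C = (38.18·0.0008264 + 0.12·0.00121) / 38.3 = 0.0008276 mg/L.
301 L/s = 0.301 m³/s.
After input C: C = (38.3·0.0008276 + 0.301·0.47) / 38.6 = 0.004486 mg/L.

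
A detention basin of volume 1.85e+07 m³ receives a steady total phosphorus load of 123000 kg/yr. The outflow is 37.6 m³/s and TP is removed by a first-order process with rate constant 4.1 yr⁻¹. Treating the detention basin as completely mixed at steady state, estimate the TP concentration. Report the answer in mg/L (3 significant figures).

Outflow Q = 37.6 m³/s × 3.156e+07 s/yr = 1.187e+09 m³/yr.
Steady-state CSTR mass balance: W = Q·C + k·V·C, so C = W/(Q + kV).
Q + kV = 1.187e+09 + 4.1·1.85e+07 = 1.262e+09 m³/yr.
C = 123000/1.262e+09 = 9.743e-05 kg/m³ = 0.09743 mg/L.

0.0974 mg/L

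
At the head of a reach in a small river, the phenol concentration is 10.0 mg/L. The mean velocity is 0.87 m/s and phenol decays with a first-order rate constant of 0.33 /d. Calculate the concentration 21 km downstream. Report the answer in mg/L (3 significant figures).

9.12 mg/L

Travel time t = 21 km / 0.87 m/s = 2.1e+04/0.87 = 2.414e+04 s = 0.2794 d.
First-order decay: C = 10.0·exp(−0.33·0.2794) = 10.0·0.9119 = 9.119 mg/L.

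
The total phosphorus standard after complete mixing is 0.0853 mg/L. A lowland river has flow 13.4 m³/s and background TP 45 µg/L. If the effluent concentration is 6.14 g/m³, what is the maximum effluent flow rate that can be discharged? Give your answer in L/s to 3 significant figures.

45 µg/L = 0.045 mg/L.
Mass balance at complete mixing: C_std·(Q_w + Q_r) = Q_w·C_e + Q_r·C_b.
Rearranging, Q_w = Q_r·(C_std − C_b)/(C_e − C_std) = 13.4·(0.0853 − 0.045) / (6.14 − 0.0853) = 0.08919 m³/s.
= 89.19 L/s.

89.2 L/s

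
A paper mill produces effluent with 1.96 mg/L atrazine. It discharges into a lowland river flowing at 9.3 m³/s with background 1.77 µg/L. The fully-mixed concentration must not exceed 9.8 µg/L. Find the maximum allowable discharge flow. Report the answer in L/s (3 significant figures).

1.77 µg/L = 0.00177 mg/L.
9.8 µg/L = 0.0098 mg/L.
Mass balance at complete mixing: C_std·(Q_w + Q_r) = Q_w·C_e + Q_r·C_b.
Rearranging, Q_w = Q_r·(C_std − C_b)/(C_e − C_std) = 9.3·(0.0098 − 0.00177) / (1.96 − 0.0098) = 0.03829 m³/s.
= 38.29 L/s.

38.3 L/s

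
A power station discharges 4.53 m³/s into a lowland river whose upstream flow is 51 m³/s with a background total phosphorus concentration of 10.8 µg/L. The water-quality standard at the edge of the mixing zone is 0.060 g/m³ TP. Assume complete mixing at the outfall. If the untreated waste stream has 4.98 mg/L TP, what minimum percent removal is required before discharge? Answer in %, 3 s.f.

10.8 µg/L = 0.0108 mg/L.
Mass balance: 0.06·55.53 = 4.53·Cₑ + 51·0.0108.
Cₑ = (3.332 − 0.5508) / 4.53 = 0.6139 mg/L.
Required removal = 1 − 0.6139/4.98 = 87.67 %.

87.7 %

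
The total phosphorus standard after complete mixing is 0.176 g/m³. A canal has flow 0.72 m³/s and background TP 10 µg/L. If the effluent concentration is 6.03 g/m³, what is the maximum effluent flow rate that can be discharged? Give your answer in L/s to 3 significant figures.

10 µg/L = 0.01 mg/L.
Mass balance at complete mixing: C_std·(Q_w + Q_r) = Q_w·C_e + Q_r·C_b.
Rearranging, Q_w = Q_r·(C_std − C_b)/(C_e − C_std) = 0.72·(0.176 − 0.01) / (6.03 − 0.176) = 0.02042 m³/s.
= 20.42 L/s.

20.4 L/s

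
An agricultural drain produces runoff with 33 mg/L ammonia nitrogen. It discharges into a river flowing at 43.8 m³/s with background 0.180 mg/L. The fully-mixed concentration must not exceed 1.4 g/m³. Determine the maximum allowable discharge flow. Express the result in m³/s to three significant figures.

1.69 m³/s

Mass balance at complete mixing: C_std·(Q_w + Q_r) = Q_w·C_e + Q_r·C_b.
Rearranging, Q_w = Q_r·(C_std − C_b)/(C_e − C_std) = 43.8·(1.4 − 0.18) / (33 − 1.4) = 1.691 m³/s.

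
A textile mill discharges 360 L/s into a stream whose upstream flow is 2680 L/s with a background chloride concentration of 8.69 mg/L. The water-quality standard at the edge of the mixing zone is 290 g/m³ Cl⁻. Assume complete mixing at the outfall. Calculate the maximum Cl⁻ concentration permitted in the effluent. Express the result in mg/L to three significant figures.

2380 mg/L

360 L/s = 0.36 m³/s.
2680 L/s = 2.68 m³/s.
Mass balance: 290·3.04 = 0.36·Cₑ + 2.68·8.69.
Cₑ = (881.6 − 23.29) / 0.36 = 2384 mg/L.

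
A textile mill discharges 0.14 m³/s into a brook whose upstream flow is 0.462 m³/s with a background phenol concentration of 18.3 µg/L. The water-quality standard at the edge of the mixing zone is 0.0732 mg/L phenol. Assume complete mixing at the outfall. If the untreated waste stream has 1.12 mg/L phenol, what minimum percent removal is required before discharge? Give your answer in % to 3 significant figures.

77.3 %

18.3 µg/L = 0.0183 mg/L.
Mass balance: 0.0732·0.602 = 0.14·Cₑ + 0.462·0.0183.
Cₑ = (0.04407 − 0.008455) / 0.14 = 0.2544 mg/L.
Required removal = 1 − 0.2544/1.12 = 77.29 %.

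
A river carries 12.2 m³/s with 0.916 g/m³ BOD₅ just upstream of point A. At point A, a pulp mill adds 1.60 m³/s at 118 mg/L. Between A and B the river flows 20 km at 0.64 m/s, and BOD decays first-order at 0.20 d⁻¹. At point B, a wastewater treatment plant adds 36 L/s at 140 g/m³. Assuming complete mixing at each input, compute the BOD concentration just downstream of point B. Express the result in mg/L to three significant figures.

After input A: C = (12.2·0.916 + 1.6·118) / 13.8 = 14.49 mg/L.
Over the 20 km reach to input B (t = 3.125e+04 s = 0.3617 d), decay gives C = 14.49·exp(−0.20·0.3617) = 13.48 mg/L.
36 L/s = 0.036 m³/s.
After input B: C = (13.8·13.48 + 0.036·140) / 13.84 = 13.81 mg/L.

13.8 mg/L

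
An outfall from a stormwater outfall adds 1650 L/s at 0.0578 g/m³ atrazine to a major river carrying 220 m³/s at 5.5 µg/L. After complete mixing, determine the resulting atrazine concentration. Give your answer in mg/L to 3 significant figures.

0.00589 mg/L

1650 L/s = 1.65 m³/s.
5.5 µg/L = 0.0055 mg/L.
By mass balance at complete mixing, C = (1.65·0.0578 + 220·0.0055) / (1.65 + 220) = 1.305/221.7 = 0.005889 mg/L.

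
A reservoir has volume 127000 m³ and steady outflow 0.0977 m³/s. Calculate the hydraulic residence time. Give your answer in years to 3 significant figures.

Q = 0.0977 m³/s × 3.156e+07 s/yr = 3.083e+06 m³/yr.
Hydraulic residence time τ = V/Q = 127000/3.083e+06 = 0.04119 yr.

0.0412 yr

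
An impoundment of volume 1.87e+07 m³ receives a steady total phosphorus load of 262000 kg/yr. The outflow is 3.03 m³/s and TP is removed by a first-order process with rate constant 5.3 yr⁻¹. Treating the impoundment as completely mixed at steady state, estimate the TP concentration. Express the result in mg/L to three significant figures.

Outflow Q = 3.03 m³/s × 3.156e+07 s/yr = 9.562e+07 m³/yr.
Steady-state CSTR mass balance: W = Q·C + k·V·C, so C = W/(Q + kV).
Q + kV = 9.562e+07 + 5.3·1.87e+07 = 1.947e+08 m³/yr.
C = 262000/1.947e+08 = 0.001345 kg/m³ = 1.345 mg/L.

1.35 mg/L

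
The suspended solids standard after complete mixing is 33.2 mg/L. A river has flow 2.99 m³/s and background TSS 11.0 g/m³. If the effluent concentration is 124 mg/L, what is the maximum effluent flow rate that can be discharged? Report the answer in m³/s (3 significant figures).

0.731 m³/s

Mass balance at complete mixing: C_std·(Q_w + Q_r) = Q_w·C_e + Q_r·C_b.
Rearranging, Q_w = Q_r·(C_std − C_b)/(C_e − C_std) = 2.99·(33.2 − 11) / (124 − 33.2) = 0.731 m³/s.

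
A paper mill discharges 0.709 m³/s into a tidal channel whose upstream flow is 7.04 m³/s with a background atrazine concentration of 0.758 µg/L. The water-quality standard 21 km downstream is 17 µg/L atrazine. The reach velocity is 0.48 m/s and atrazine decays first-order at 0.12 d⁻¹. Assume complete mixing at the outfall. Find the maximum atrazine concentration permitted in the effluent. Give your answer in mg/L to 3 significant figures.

0.190 mg/L

0.758 µg/L = 0.000758 mg/L.
17 µg/L = 0.017 mg/L.
Travel time to the compliance point: t = 2.1e+04/0.48 = 4.375e+04 s = 0.5064 d; decay factor exp(−0.12·0.5064) = 0.941.
So the concentration just after mixing may be at most 0.017/0.941 = 0.01807 mg/L.
Mass balance: 0.01807·7.749 = 0.709·Cₑ + 7.04·0.000758.
Cₑ = (0.14 − 0.005336) / 0.709 = 0.1899 mg/L.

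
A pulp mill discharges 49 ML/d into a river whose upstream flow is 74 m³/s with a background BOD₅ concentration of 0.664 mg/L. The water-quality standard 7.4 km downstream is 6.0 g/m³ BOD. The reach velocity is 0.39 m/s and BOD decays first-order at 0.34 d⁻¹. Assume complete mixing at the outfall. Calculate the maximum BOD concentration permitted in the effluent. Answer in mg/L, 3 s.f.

763 mg/L

49 ML/d = 0.5671 m³/s.
Travel time to the compliance point: t = 7400/0.39 = 1.897e+04 s = 0.2196 d; decay factor exp(−0.34·0.2196) = 0.9281.
So the concentration just after mixing may be at most 6/0.9281 = 6.465 mg/L.
Mass balance: 6.465·74.57 = 0.5671·Cₑ + 74·0.664.
Cₑ = (482.1 − 49.14) / 0.5671 = 763.4 mg/L.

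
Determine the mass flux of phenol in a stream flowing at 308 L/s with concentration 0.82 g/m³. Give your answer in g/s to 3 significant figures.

308 L/s = 0.308 m³/s.
Mass flux = Q·C = 0.308 m³/s × 0.82 g/m³ = 0.2526 g/s.

0.253 g/s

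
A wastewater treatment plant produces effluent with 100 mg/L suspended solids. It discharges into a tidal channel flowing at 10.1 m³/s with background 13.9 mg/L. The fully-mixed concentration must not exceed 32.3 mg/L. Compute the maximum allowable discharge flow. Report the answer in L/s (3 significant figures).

2750 L/s

Mass balance at complete mixing: C_std·(Q_w + Q_r) = Q_w·C_e + Q_r·C_b.
Rearranging, Q_w = Q_r·(C_std − C_b)/(C_e − C_std) = 10.1·(32.3 − 13.9) / (100 − 32.3) = 2.745 m³/s.
= 2745 L/s.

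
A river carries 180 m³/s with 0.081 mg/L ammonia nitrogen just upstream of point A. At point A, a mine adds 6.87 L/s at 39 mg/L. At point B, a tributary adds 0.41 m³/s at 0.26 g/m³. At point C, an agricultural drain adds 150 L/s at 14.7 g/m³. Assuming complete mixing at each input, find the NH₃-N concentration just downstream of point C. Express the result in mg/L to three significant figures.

0.0950 mg/L

6.87 L/s = 0.00687 m³/s.
After input A: C = (180·0.081 + 0.00687·39) / 180 = 0.08249 mg/L.
After input B: C = (180·0.08249 + 0.41·0.26) / 180.4 = 0.08289 mg/L.
150 L/s = 0.15 m³/s.
After input C: C = (180.4·0.08289 + 0.15·14.7) / 180.6 = 0.09503 mg/L.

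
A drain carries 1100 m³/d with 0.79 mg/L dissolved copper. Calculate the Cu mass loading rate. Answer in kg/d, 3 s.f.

0.869 kg/d

1100 m³/d = 0.01273 m³/s.
Mass flux = Q·C = 0.01273 m³/s × 0.79 g/m³ = 0.01006 g/s.
= 0.01006 g/s × 86.4 = 0.869 kg/d.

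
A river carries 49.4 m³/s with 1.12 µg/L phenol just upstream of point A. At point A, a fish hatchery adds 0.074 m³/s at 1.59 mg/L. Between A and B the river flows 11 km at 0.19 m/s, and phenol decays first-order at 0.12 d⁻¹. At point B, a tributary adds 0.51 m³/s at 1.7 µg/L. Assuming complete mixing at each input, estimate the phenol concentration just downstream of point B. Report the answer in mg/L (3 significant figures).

1.12 µg/L = 0.00112 mg/L.
After input A: C = (49.4·0.00112 + 0.074·1.59) / 49.47 = 0.003497 mg/L.
Over the 11 km reach to input B (t = 5.789e+04 s = 0.6701 d), decay gives C = 0.003497·exp(−0.12·0.6701) = 0.003226 mg/L.
1.7 µg/L = 0.0017 mg/L.
After input B: C = (49.47·0.003226 + 0.51·0.0017) / 49.98 = 0.003211 mg/L.

0.00321 mg/L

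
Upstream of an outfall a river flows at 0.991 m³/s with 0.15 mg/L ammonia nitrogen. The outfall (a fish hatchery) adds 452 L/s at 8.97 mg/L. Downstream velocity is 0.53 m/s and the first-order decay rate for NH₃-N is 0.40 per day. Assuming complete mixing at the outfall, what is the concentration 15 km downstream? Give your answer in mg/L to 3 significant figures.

2.56 mg/L

452 L/s = 0.452 m³/s.
After complete mixing, C₀ = (0.452·8.97 + 0.991·0.15) / 1.443 = 2.913 mg/L.
Travel time t = 1.5e+04 m / 0.53 m/s = 2.83e+04 s = 0.3276 d.
C = 2.913·exp(−0.40·0.3276) = 2.913·0.8772 = 2.555 mg/L.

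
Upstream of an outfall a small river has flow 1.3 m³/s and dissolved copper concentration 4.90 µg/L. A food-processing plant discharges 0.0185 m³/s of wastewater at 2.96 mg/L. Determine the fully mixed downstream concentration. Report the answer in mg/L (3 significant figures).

0.0464 mg/L

4.90 µg/L = 0.0049 mg/L.
By mass balance at complete mixing, C = (0.0185·2.96 + 1.3·0.0049) / (0.0185 + 1.3) = 0.06113/1.319 = 0.04636 mg/L.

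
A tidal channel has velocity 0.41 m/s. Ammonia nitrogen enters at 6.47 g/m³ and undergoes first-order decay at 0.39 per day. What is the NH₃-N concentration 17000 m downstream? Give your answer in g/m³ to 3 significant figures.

5.37 g/m³

Travel time t = 17000 m / 0.41 m/s = 1.7e+04/0.41 = 4.146e+04 s = 0.4799 d.
First-order decay: C = 6.47·exp(−0.39·0.4799) = 6.47·0.8293 = 5.366 g/m³.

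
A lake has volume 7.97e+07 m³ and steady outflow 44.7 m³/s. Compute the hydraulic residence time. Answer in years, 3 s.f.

Q = 44.7 m³/s × 3.156e+07 s/yr = 1.411e+09 m³/yr.
Hydraulic residence time τ = V/Q = 7.97e+07/1.411e+09 = 0.0565 yr.

0.0565 yr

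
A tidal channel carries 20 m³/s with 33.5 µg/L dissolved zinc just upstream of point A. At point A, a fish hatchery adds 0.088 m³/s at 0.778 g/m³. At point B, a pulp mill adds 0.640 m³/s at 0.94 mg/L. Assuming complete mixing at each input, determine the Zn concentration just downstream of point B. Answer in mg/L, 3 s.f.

33.5 µg/L = 0.0335 mg/L.
After input A: C = (20·0.0335 + 0.088·0.778) / 20.09 = 0.03676 mg/L.
After input B: C = (20.09·0.03676 + 0.64·0.94) / 20.73 = 0.06465 mg/L.

0.0646 mg/L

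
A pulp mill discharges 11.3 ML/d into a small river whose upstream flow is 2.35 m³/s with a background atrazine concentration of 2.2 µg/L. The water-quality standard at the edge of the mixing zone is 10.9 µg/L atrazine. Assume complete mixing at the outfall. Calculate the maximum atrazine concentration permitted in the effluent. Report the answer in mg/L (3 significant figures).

11.3 ML/d = 0.1308 m³/s.
2.2 µg/L = 0.0022 mg/L.
10.9 µg/L = 0.0109 mg/L.
Mass balance: 0.0109·2.481 = 0.1308·Cₑ + 2.35·0.0022.
Cₑ = (0.02704 − 0.00517) / 0.1308 = 0.1672 mg/L.

0.167 mg/L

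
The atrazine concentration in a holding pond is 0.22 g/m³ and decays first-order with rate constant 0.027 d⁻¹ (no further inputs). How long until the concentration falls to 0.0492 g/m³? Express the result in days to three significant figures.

55.5 d

t = ln(C₀/C)/k = ln(0.22/0.0492)/0.027 = 1.498/0.027 = 55.47 d.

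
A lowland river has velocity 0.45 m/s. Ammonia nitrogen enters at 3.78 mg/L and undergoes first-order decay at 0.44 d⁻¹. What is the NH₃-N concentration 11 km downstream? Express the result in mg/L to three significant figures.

3.34 mg/L

Travel time t = 11 km / 0.45 m/s = 1.1e+04/0.45 = 2.444e+04 s = 0.2829 d.
First-order decay: C = 3.78·exp(−0.44·0.2829) = 3.78·0.883 = 3.338 mg/L.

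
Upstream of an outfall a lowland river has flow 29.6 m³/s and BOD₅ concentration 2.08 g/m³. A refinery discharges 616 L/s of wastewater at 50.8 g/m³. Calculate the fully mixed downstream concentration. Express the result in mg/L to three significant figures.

3.07 mg/L

616 L/s = 0.616 m³/s.
Conservation of mass across the mixing zone: C = (0.616·50.8 + 29.6·2.08) / (0.616 + 29.6) = 92.86/30.22 = 3.073 mg/L.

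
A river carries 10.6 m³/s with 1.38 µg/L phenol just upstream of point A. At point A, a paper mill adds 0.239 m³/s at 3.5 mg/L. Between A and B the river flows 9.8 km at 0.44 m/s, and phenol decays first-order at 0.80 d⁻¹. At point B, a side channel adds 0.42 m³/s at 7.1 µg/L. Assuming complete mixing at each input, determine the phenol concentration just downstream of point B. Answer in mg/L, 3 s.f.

0.0618 mg/L

1.38 µg/L = 0.00138 mg/L.
After input A: C = (10.6·0.00138 + 0.239·3.5) / 10.84 = 0.07852 mg/L.
Over the 9.8 km reach to input B (t = 2.227e+04 s = 0.2578 d), decay gives C = 0.07852·exp(−0.80·0.2578) = 0.06389 mg/L.
7.1 µg/L = 0.0071 mg/L.
After input B: C = (10.84·0.06389 + 0.42·0.0071) / 11.26 = 0.06177 mg/L.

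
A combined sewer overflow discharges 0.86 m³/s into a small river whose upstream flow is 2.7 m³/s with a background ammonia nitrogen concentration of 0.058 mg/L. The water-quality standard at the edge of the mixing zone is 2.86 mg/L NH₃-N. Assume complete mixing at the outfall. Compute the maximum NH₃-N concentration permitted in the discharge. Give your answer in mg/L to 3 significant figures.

Mass balance: 2.86·3.56 = 0.86·Cₑ + 2.7·0.058.
Cₑ = (10.18 − 0.1566) / 0.86 = 11.66 mg/L.

11.7 mg/L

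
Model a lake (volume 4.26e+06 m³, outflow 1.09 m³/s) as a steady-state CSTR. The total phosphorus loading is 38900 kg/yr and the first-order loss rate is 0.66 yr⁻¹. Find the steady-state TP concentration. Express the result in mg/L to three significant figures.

1.05 mg/L

Outflow Q = 1.09 m³/s × 3.156e+07 s/yr = 3.44e+07 m³/yr.
Steady-state CSTR mass balance: W = Q·C + k·V·C, so C = W/(Q + kV).
Q + kV = 3.44e+07 + 0.66·4.26e+06 = 3.721e+07 m³/yr.
C = 38900/3.721e+07 = 0.001045 kg/m³ = 1.045 mg/L.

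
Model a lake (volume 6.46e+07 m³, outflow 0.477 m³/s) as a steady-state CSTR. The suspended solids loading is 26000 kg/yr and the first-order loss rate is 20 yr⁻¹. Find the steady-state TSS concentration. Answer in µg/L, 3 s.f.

Outflow Q = 0.477 m³/s × 3.156e+07 s/yr = 1.505e+07 m³/yr.
Steady-state CSTR mass balance: W = Q·C + k·V·C, so C = W/(Q + kV).
Q + kV = 1.505e+07 + 20·6.46e+07 = 1.307e+09 m³/yr.
C = 26000/1.307e+09 = 1.989e-05 kg/m³ = 0.01989 mg/L = 19.89 µg/L.

19.9 µg/L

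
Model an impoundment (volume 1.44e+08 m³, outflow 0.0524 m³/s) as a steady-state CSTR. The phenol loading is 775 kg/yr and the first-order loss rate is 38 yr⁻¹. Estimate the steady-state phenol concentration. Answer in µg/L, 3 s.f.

0.142 µg/L

Outflow Q = 0.0524 m³/s × 3.156e+07 s/yr = 1.654e+06 m³/yr.
Steady-state CSTR mass balance: W = Q·C + k·V·C, so C = W/(Q + kV).
Q + kV = 1.654e+06 + 38·1.44e+08 = 5.474e+09 m³/yr.
C = 775/5.474e+09 = 1.416e-07 kg/m³ = 0.0001416 mg/L = 0.1416 µg/L.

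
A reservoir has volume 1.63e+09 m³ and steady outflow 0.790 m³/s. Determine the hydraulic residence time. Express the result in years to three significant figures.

65.4 yr

Q = 0.790 m³/s × 3.156e+07 s/yr = 2.493e+07 m³/yr.
Hydraulic residence time τ = V/Q = 1.63e+09/2.493e+07 = 65.38 yr.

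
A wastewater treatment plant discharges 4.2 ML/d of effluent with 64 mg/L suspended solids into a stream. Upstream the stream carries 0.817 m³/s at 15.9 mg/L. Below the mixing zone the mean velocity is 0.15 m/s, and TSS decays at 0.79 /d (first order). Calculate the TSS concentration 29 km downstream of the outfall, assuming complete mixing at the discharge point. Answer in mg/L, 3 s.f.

4.2 ML/d = 0.04861 m³/s.
After complete mixing, C₀ = (0.04861·64 + 0.817·15.9) / 0.8656 = 18.6 mg/L.
Travel time t = 2.9e+04 m / 0.15 m/s = 1.933e+05 s = 2.238 d.
C = 18.6·exp(−0.79·2.238) = 18.6·0.1707 = 3.176 mg/L.

3.18 mg/L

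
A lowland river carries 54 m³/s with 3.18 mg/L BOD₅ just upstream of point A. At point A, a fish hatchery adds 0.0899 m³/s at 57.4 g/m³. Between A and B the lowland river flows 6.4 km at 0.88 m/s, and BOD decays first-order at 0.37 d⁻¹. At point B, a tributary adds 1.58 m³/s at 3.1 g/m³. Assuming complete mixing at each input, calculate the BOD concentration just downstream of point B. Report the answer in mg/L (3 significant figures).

3.17 mg/L

After input A: C = (54·3.18 + 0.0899·57.4) / 54.09 = 3.27 mg/L.
Over the 6.4 km reach to input B (t = 7273 s = 0.08418 d), decay gives C = 3.27·exp(−0.37·0.08418) = 3.17 mg/L.
After input B: C = (54.09·3.17 + 1.58·3.1) / 55.67 = 3.168 mg/L.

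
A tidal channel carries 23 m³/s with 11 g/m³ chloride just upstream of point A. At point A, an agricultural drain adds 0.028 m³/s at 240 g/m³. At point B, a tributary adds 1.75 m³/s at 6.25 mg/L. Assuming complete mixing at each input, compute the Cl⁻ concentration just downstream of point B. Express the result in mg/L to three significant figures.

10.9 mg/L

After input A: C = (23·11 + 0.028·240) / 23.03 = 11.28 mg/L.
After input B: C = (23.03·11.28 + 1.75·6.25) / 24.78 = 10.92 mg/L.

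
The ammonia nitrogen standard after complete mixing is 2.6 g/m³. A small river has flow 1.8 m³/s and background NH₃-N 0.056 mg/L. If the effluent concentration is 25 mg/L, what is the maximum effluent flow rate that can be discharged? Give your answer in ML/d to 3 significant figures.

Mass balance at complete mixing: C_std·(Q_w + Q_r) = Q_w·C_e + Q_r·C_b.
Rearranging, Q_w = Q_r·(C_std − C_b)/(C_e − C_std) = 1.8·(2.6 − 0.056) / (25 − 2.6) = 0.2044 m³/s.
= 17.66 ML/d.

17.7 ML/d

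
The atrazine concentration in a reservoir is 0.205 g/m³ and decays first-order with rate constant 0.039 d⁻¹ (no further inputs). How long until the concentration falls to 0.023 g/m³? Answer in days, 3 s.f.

t = ln(C₀/C)/k = ln(0.205/0.023)/0.039 = 2.188/0.039 = 56.09 d.

56.1 d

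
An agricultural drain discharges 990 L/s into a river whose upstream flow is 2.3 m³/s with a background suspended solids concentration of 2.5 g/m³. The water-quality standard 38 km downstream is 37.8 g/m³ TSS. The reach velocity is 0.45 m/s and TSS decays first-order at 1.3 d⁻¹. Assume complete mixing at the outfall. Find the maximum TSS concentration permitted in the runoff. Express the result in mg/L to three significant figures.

990 L/s = 0.99 m³/s.
Travel time to the compliance point: t = 3.8e+04/0.45 = 8.444e+04 s = 0.9774 d; decay factor exp(−1.3·0.9774) = 0.2807.
So the concentration just after mixing may be at most 37.8/0.2807 = 134.7 mg/L.
Mass balance: 134.7·3.29 = 0.99·Cₑ + 2.3·2.5.
Cₑ = (443.1 − 5.75) / 0.99 = 441.8 mg/L.

442 mg/L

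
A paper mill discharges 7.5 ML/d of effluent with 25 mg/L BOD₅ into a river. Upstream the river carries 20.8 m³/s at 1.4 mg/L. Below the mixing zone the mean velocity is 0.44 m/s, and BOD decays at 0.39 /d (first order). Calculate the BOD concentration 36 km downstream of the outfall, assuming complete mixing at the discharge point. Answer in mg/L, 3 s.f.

7.5 ML/d = 0.08681 m³/s.
After complete mixing, C₀ = (0.08681·25 + 20.8·1.4) / 20.89 = 1.498 mg/L.
Travel time t = 3.6e+04 m / 0.44 m/s = 8.182e+04 s = 0.947 d.
C = 1.498·exp(−0.39·0.947) = 1.498·0.6912 = 1.035 mg/L.

1.04 mg/L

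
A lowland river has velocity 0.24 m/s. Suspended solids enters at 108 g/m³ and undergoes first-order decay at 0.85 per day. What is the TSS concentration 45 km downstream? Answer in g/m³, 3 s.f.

17.1 g/m³

Travel time t = 45 km / 0.24 m/s = 4.5e+04/0.24 = 1.875e+05 s = 2.17 d.
First-order decay: C = 108·exp(−0.85·2.17) = 108·0.1581 = 17.07 g/m³.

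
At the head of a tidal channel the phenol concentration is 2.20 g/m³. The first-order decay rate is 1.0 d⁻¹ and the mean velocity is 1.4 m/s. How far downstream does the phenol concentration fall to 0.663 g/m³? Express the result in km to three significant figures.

From C = C₀·e^(−kt), t = ln(C₀/C)/k = ln(2.20/0.663)/1.0 = 1.199/1.0 = 1.199 d.
Distance = v·t = 1.4 m/s × 1.036e+05 s = 1.451e+05 m = 145.1 km.

145 km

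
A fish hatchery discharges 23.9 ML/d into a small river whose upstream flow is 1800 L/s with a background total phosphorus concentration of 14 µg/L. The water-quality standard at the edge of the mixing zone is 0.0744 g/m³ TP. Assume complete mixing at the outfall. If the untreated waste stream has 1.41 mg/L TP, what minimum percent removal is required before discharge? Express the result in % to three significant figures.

23.9 ML/d = 0.2766 m³/s.
1800 L/s = 1.8 m³/s.
14 µg/L = 0.014 mg/L.
Mass balance: 0.0744·2.077 = 0.2766·Cₑ + 1.8·0.014.
Cₑ = (0.1545 − 0.0252) / 0.2766 = 0.4674 mg/L.
Required removal = 1 − 0.4674/1.41 = 66.85 %.

66.8 %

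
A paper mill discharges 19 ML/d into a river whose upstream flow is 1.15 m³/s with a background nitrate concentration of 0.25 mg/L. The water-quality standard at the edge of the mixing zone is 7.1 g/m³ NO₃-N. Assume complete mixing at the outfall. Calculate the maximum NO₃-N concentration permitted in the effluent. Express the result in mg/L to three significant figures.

42.9 mg/L

19 ML/d = 0.2199 m³/s.
Mass balance: 7.1·1.37 = 0.2199·Cₑ + 1.15·0.25.
Cₑ = (9.726 − 0.2875) / 0.2199 = 42.92 mg/L.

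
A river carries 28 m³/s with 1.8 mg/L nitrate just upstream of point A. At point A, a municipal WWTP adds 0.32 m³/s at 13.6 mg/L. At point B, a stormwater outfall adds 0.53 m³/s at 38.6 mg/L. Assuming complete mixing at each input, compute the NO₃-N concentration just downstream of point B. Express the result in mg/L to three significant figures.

After input A: C = (28·1.8 + 0.32·13.6) / 28.32 = 1.933 mg/L.
After input B: C = (28.32·1.933 + 0.53·38.6) / 28.85 = 2.607 mg/L.

2.61 mg/L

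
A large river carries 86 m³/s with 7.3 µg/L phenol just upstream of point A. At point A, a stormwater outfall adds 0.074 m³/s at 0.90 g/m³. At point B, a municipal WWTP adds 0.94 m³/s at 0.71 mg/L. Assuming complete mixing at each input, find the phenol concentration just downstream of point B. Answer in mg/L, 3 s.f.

0.0157 mg/L

7.3 µg/L = 0.0073 mg/L.
After input A: C = (86·0.0073 + 0.074·0.9) / 86.07 = 0.008067 mg/L.
After input B: C = (86.07·0.008067 + 0.94·0.71) / 87.01 = 0.01565 mg/L.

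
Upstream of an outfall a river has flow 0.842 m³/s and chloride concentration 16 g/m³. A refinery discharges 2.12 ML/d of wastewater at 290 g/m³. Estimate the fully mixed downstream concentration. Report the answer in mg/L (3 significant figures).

23.8 mg/L

2.12 ML/d = 0.02454 m³/s.
Flow-weighted mixing gives C = (0.02454·290 + 0.842·16) / (0.02454 + 0.842) = 20.59/0.8665 = 23.76 mg/L.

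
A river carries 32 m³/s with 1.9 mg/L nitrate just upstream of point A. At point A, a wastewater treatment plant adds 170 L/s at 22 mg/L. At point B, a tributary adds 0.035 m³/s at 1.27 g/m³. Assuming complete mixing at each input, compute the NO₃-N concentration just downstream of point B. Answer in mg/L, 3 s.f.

2.01 mg/L

170 L/s = 0.17 m³/s.
After input A: C = (32·1.9 + 0.17·22) / 32.17 = 2.006 mg/L.
After input B: C = (32.17·2.006 + 0.035·1.27) / 32.2 = 2.005 mg/L.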